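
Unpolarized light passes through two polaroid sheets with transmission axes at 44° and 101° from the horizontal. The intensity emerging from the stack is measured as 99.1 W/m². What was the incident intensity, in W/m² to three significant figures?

Unpolarized light through the first polarizer → I₁ = ½ I₀, now polarized at 44°.
I₂ = I₁ cos²(101° − 44°) = 0.5 I₀ · cos²(57°) = 0.1483 I₀.
So 99.1 W/m² = 0.1483 I₀, giving I₀ = 99.1/0.1483 = 668.2 W/m².

I₀ ≈ 668 W/m²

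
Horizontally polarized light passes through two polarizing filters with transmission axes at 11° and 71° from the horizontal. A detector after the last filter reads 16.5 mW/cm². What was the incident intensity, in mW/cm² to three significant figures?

I₀ ≈ 68.5 mW/cm²

I₁ = I₀ cos²(11° − 0°) = I₀ cos²(11°) = 0.9636 I₀.
I₂ = I₁ cos²(71° − 11°) = 0.9636 I₀ · cos²(60°) = 0.2409 I₀.
So 16.5 mW/cm² = 0.2409 I₀, giving I₀ = 16.5/0.2409 = 68.49 mW/cm².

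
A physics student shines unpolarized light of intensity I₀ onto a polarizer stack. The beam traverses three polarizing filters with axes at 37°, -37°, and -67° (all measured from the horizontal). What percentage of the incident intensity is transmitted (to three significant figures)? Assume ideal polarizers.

≈ 2.85%

Unpolarized light through the first polarizer → I₁ = ½ I₀, now polarized at 37°.
I₂ = I₁ cos²(-37° − 37°) = 0.5 I₀ · cos²(74°) = 0.03799 I₀.
I₃ = I₂ cos²(-67° + 37°) = 0.03799 I₀ · cos²(30°) = 0.02849 I₀.
That is 2.849% of the incident intensity.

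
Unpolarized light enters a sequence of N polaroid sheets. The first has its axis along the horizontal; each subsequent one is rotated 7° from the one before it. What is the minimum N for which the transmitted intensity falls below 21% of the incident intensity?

First polarizer halves the unpolarized light: factor 1/2.
Each further stage multiplies by cos²(7°) = 0.9851.
After N polarizers: T = 0.5·0.9851^(N−1). Require T < 0.21 ⇒ N−1 > ln(0.21/0.5)/ln(0.9851) = 57.97, so N−1 ≥ 58 and N = 59.
Check: N=59 gives T = 0.2099 < 0.21; N=58 gives T = 0.2131.

N = 59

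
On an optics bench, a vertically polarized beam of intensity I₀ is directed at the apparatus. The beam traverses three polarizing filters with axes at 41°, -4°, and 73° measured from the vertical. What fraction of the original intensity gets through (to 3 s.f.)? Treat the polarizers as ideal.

By Malus's law, I₁ = I₀ cos²(41° − 0°) = I₀ cos²(41°) = 0.5696 I₀.
I₂ = I₁ cos²(-4° − 41°) = 0.5696 I₀ · cos²(45°) = 0.2848 I₀.
I₃ = I₂ cos²(73° + 4°) = 0.2848 I₀ · cos²(77°) = 0.01441 I₀.
Transmitted fraction = 0.01441.

≈ 0.0144 I₀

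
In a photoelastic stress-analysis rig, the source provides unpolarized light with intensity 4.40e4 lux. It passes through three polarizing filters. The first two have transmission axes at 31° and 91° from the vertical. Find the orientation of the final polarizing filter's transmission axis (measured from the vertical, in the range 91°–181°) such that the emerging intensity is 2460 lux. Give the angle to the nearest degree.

Unpolarized light through the first polarizer → I₁ = ½ I₀, now polarized at 31°.
I₂ = I₁ cos²(91° − 31°) = 0.5 I₀ · cos²(60°) = 0.125 I₀.
Target fraction: 2460 / 4.40e4 lux = 0.05591 of I₀.
Need I₃/I₀ = 0.05591, so cos²(θ − 91°) = 0.05591 / 0.125 = 0.4473.
θ − 91° = arccos(√0.4473) = 48.0°, giving θ ≈ 91 + 48.0 = 139.0°.

θ ≈ 139°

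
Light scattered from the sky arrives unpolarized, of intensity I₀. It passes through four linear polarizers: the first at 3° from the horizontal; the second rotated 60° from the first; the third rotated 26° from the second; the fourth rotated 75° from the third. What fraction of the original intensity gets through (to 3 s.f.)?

≈ 0.00676 I₀

Unpolarized light through the first polarizer → I₁ = ½ I₀, now polarized at 3°.
I₂ = I₁ cos²(60°) = 0.5 · 0.25 I₀ = 0.125 I₀.
I₃ = I₂ cos²(26°) = 0.125 · 0.8078 I₀ = 0.101 I₀.
I₄ = I₃ cos²(75°) = 0.101 · 0.06699 I₀ = 0.006764 I₀.
Transmitted fraction = 0.006764.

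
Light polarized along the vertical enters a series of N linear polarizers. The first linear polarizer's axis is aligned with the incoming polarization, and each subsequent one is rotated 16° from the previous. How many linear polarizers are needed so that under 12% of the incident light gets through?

First polarizer is aligned with the polarization: full transmission.
Each further stage multiplies by cos²(16°) = 0.924.
After N polarizers: T = 0.924^(N−1). Require T < 0.12 ⇒ N−1 > ln(0.12)/ln(0.924) = 26.83, so N−1 ≥ 27 and N = 28.
Check: N=28 gives T = 0.1184 < 0.12; N=27 gives T = 0.1282.

N = 28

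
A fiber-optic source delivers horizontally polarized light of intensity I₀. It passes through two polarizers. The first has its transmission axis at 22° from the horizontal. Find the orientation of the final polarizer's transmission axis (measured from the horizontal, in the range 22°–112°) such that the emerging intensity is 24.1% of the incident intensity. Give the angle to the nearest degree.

θ ≈ 80°

By Malus's law, I₁ = I₀ cos²(22° − 0°) = I₀ cos²(22°) = 0.8597 I₀.
Need I₂/I₀ = 0.241, so cos²(θ − 22°) = 0.241 / 0.8597 = 0.2803.
θ − 22° = arccos(√0.2803) = 58.0°, giving θ ≈ 22 + 58.0 = 80.0°.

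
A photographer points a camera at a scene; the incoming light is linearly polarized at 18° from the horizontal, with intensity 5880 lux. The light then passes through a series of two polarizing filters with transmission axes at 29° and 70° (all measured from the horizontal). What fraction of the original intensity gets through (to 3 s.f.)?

I/I₀ ≈ 0.549

By Malus's law, I₁ = 5880 lux · cos²(11°) = 5666 lux.
I₂ = I₁ · cos²(41°) = 5666 · 0.5696 = 3227 lux.
Transmitted fraction = 0.5488.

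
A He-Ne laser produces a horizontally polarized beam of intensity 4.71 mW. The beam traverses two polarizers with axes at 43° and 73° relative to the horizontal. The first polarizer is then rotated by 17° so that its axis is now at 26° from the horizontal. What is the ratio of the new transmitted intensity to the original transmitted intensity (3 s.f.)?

I_new/I_old ≈ 0.937

Before rotation:
By Malus's law, I₁ = I₀ cos²(43° − 0°) = I₀ cos²(43°) = 0.5349 I₀.
I₂ = I₁ cos²(73° − 43°) = 0.5349 I₀ · cos²(30°) = 0.4012 I₀.
After rotation:
I₁ = I₀ cos²(26° − 0°) = I₀ cos²(26°) = 0.8078 I₀.
I₂ = I₁ cos²(73° − 26°) = 0.8078 I₀ · cos²(47°) = 0.3757 I₀.
Ratio = 0.3757 / 0.4012 = 0.9366.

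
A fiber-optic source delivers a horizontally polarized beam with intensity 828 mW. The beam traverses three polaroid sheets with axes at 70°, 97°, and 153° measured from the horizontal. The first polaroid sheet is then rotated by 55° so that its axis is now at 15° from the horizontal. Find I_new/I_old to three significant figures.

I_new/I_old ≈ 0.195

Before rotation:
By Malus's law, I₁ = I₀ cos²(70° − 0°) = I₀ cos²(70°) = 0.117 I₀.
I₂ = I₁ cos²(97° − 70°) = 0.117 I₀ · cos²(27°) = 0.09287 I₀.
I₃ = I₂ cos²(153° − 97°) = 0.09287 I₀ · cos²(56°) = 0.02904 I₀.
After rotation:
I₁ = I₀ cos²(15° − 0°) = I₀ cos²(15°) = 0.933 I₀.
I₂ = I₁ cos²(97° − 15°) = 0.933 I₀ · cos²(82°) = 0.01807 I₀.
I₃ = I₂ cos²(153° − 97°) = 0.01807 I₀ · cos²(56°) = 0.005651 I₀.
Ratio = 0.005651 / 0.02904 = 0.1946.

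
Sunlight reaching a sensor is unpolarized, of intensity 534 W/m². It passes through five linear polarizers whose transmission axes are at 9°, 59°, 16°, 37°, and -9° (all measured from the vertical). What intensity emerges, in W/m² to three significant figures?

Unpolarized light through the first polarizer → I₁ = 534 W/m²/2 = 267 W/m², polarized at 9°.
I₂ = I₁ · cos²(50°) = 267 · 0.4132 = 110.3 W/m².
I₃ = I₂ · cos²(43°) = 110.3 · 0.5349 = 59.01 W/m².
I₄ = I₃ · cos²(21°) = 59.01 · 0.8716 = 51.43 W/m².
I₅ = I₄ · cos²(46°) = 51.43 · 0.4826 = 24.82 W/m².

I ≈ 24.8 W/m²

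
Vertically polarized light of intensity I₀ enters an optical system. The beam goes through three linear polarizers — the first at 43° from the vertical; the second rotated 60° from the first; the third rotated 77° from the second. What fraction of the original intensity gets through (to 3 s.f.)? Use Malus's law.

By Malus's law, I₁ = I₀ cos²(43° − 0°) = I₀ cos²(43°) = 0.5349 I₀.
I₂ = I₁ cos²(60°) = 0.5349 · 0.25 I₀ = 0.1337 I₀.
I₃ = I₂ cos²(77°) = 0.1337 · 0.0506 I₀ = 0.006767 I₀.
Transmitted fraction = 0.006767.

≈ 0.00677 I₀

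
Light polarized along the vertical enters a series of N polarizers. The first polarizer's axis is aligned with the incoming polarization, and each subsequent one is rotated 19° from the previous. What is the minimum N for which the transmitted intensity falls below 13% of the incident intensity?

N = 20

First polarizer is aligned with the polarization: full transmission.
Each further stage multiplies by cos²(19°) = 0.894.
After N polarizers: T = 0.894^(N−1). Require T < 0.13 ⇒ N−1 > ln(0.13)/ln(0.894) = 18.21, so N−1 ≥ 19 and N = 20.
Check: N=20 gives T = 0.119 < 0.13; N=19 gives T = 0.1331.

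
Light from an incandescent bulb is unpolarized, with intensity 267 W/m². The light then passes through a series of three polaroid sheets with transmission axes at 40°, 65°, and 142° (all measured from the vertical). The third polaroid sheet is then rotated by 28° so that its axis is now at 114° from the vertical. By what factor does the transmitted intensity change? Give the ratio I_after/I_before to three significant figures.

I_new/I_old ≈ 8.51

Before rotation:
Unpolarized light through the first polarizer → I₁ = ½ I₀, now polarized at 40°.
I₂ = I₁ cos²(65° − 40°) = 0.5 I₀ · cos²(25°) = 0.4107 I₀.
I₃ = I₂ cos²(142° − 65°) = 0.4107 I₀ · cos²(77°) = 0.02078 I₀.
After rotation:
Unpolarized light through the first polarizer → I₁ = ½ I₀, now polarized at 40°.
I₂ = I₁ cos²(65° − 40°) = 0.5 I₀ · cos²(25°) = 0.4107 I₀.
I₃ = I₂ cos²(114° − 65°) = 0.4107 I₀ · cos²(49°) = 0.1768 I₀.
Ratio = 0.1768 / 0.02078 = 8.506.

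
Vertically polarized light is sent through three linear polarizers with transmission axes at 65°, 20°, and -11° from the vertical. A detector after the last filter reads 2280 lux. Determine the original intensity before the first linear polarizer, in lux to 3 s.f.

I₁ = I₀ cos²(65° − 0°) = I₀ cos²(65°) = 0.1786 I₀.
I₂ = I₁ cos²(20° − 65°) = 0.1786 I₀ · cos²(45°) = 0.0893 I₀.
I₃ = I₂ cos²(-11° − 20°) = 0.0893 I₀ · cos²(31°) = 0.06561 I₀.
So 2280 lux = 0.06561 I₀, giving I₀ = 2280/0.06561 = 3.475e+04 lux.

I₀ ≈ 3.47e4 lux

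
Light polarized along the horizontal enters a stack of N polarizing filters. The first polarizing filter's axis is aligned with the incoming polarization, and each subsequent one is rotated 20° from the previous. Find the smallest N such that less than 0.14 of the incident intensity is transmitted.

First polarizer is aligned with the polarization: full transmission.
Each further stage multiplies by cos²(20°) = 0.883.
After N polarizers: T = 0.883^(N−1). Require T < 0.14 ⇒ N−1 > ln(0.14)/ln(0.883) = 15.80, so N−1 ≥ 16 and N = 17.
Check: N=17 gives T = 0.1366 < 0.14; N=16 gives T = 0.1547.

N = 17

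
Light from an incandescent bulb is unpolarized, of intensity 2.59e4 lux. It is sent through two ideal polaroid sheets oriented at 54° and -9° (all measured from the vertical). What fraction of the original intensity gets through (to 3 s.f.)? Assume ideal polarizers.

I/I₀ ≈ 0.103

Unpolarized light through the first polarizer → I₁ = 2.59e4 lux/2 = 1.295e+04 lux, polarized at 54°.
I₂ = I₁ · cos²(63°) = 1.295e+04 · 0.2061 = 2669 lux.
Transmitted fraction = 0.1031.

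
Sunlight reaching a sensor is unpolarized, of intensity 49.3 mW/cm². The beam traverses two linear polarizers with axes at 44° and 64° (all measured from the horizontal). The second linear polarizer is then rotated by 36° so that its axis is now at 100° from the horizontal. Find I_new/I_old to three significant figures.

Before rotation:
Unpolarized light through the first polarizer → I₁ = ½ I₀, now polarized at 44°.
I₂ = I₁ cos²(64° − 44°) = 0.5 I₀ · cos²(20°) = 0.4415 I₀.
After rotation:
Unpolarized light through the first polarizer → I₁ = ½ I₀, now polarized at 44°.
I₂ = I₁ cos²(100° − 44°) = 0.5 I₀ · cos²(56°) = 0.1563 I₀.
Ratio = 0.1563 / 0.4415 = 0.3541.

I_new/I_old ≈ 0.354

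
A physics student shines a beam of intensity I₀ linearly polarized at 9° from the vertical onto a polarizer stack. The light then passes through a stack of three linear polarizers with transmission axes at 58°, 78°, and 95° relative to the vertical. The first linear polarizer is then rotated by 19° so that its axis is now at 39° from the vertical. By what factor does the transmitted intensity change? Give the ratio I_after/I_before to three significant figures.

I_new/I_old ≈ 1.19

Before rotation:
I₁ = I₀ cos²(58° − 9°) = I₀ cos²(49°) = 0.4304 I₀.
I₂ = I₁ cos²(78° − 58°) = 0.4304 I₀ · cos²(20°) = 0.3801 I₀.
I₃ = I₂ cos²(95° − 78°) = 0.3801 I₀ · cos²(17°) = 0.3476 I₀.
After rotation:
I₁ = I₀ cos²(39° − 9°) = I₀ cos²(30°) = 0.75 I₀.
I₂ = I₁ cos²(78° − 39°) = 0.75 I₀ · cos²(39°) = 0.453 I₀.
I₃ = I₂ cos²(95° − 78°) = 0.453 I₀ · cos²(17°) = 0.4142 I₀.
Ratio = 0.4142 / 0.3476 = 1.192.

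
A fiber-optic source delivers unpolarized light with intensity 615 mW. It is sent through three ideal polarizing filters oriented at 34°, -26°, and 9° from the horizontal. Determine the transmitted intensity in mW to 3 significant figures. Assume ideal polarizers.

Unpolarized light through the first polarizer → I₁ = 615 mW/2 = 307.5 mW, polarized at 34°.
I₂ = I₁ · cos²(60°) = 307.5 · 0.25 = 76.88 mW.
I₃ = I₂ · cos²(35°) = 76.88 · 0.671 = 51.58 mW.

I ≈ 51.6 mW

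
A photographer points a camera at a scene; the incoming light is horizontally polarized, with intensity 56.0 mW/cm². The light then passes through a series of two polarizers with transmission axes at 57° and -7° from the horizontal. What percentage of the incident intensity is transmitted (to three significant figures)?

I₁ = 56.0 mW/cm² · cos²(57°) = 16.61 mW/cm².
I₂ = I₁ · cos²(64°) = 16.61 · 0.1922 = 3.192 mW/cm².
That is 5.7% of the incident intensity.

≈ 5.70%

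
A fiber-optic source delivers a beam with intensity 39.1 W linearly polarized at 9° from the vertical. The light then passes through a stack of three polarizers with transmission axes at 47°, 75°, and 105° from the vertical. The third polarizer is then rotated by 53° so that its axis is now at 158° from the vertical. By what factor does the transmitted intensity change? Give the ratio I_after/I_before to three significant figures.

Before rotation:
I₁ = I₀ cos²(47° − 9°) = I₀ cos²(38°) = 0.621 I₀.
I₂ = I₁ cos²(75° − 47°) = 0.621 I₀ · cos²(28°) = 0.4841 I₀.
I₃ = I₂ cos²(105° − 75°) = 0.4841 I₀ · cos²(30°) = 0.3631 I₀.
After rotation:
I₁ = I₀ cos²(47° − 9°) = I₀ cos²(38°) = 0.621 I₀.
I₂ = I₁ cos²(75° − 47°) = 0.621 I₀ · cos²(28°) = 0.4841 I₀.
I₃ = I₂ cos²(158° − 75°) = 0.4841 I₀ · cos²(83°) = 0.00719 I₀.
Ratio = 0.00719 / 0.3631 = 0.0198.

I_new/I_old ≈ 0.0198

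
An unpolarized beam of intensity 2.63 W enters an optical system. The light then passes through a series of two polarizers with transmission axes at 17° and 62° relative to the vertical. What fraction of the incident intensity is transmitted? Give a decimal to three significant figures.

Unpolarized light through the first polarizer → I₁ = 2.63 W/2 = 1.315 W, polarized at 17°.
I₂ = I₁ · cos²(45°) = 1.315 · 0.5 = 0.6575 W.
Transmitted fraction = 0.25.

I/I₀ ≈ 0.250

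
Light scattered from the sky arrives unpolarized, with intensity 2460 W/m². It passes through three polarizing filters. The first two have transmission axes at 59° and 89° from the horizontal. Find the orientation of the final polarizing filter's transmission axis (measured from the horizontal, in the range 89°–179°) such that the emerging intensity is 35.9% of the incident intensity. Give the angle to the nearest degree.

Unpolarized light through the first polarizer → I₁ = ½ I₀, now polarized at 59°.
I₂ = I₁ cos²(89° − 59°) = 0.5 I₀ · cos²(30°) = 0.375 I₀.
Need I₃/I₀ = 0.359, so cos²(θ − 89°) = 0.359 / 0.375 = 0.9573.
θ − 89° = arccos(√0.9573) = 11.9°, giving θ ≈ 89 + 11.9 = 100.9°.

θ ≈ 101°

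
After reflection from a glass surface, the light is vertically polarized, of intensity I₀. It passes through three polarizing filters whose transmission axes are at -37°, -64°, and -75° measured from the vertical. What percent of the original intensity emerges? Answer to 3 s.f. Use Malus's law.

By Malus's law, I₁ = I₀ cos²(-37° − 0°) = I₀ cos²(37°) = 0.6378 I₀.
I₂ = I₁ cos²(-64° + 37°) = 0.6378 I₀ · cos²(27°) = 0.5064 I₀.
I₃ = I₂ cos²(-75° + 64°) = 0.5064 I₀ · cos²(11°) = 0.4879 I₀.
That is 48.79% of the incident intensity.

≈ 48.8%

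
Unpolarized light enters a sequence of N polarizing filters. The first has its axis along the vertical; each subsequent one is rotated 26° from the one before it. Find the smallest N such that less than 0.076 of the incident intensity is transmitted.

N = 10

First polarizer halves the unpolarized light: factor 1/2.
Each further stage multiplies by cos²(26°) = 0.8078.
After N polarizers: T = 0.5·0.8078^(N−1). Require T < 0.076 ⇒ N−1 > ln(0.076/0.5)/ln(0.8078) = 8.83, so N−1 ≥ 9 and N = 10.
Check: N=10 gives T = 0.07326 < 0.076; N=9 gives T = 0.09068.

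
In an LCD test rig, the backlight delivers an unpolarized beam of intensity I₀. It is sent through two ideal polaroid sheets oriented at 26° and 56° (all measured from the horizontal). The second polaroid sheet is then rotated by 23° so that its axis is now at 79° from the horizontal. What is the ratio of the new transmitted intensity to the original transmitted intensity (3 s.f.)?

I_new/I_old ≈ 0.483

Before rotation:
Unpolarized light through the first polarizer → I₁ = ½ I₀, now polarized at 26°.
I₂ = I₁ cos²(56° − 26°) = 0.5 I₀ · cos²(30°) = 0.375 I₀.
After rotation:
Unpolarized light through the first polarizer → I₁ = ½ I₀, now polarized at 26°.
I₂ = I₁ cos²(79° − 26°) = 0.5 I₀ · cos²(53°) = 0.1811 I₀.
Ratio = 0.1811 / 0.375 = 0.4829.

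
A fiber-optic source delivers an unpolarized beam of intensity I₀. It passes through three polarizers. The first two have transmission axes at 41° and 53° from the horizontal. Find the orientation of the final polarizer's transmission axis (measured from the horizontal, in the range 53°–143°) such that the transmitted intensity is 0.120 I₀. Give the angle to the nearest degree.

Unpolarized light through the first polarizer → I₁ = ½ I₀, now polarized at 41°.
I₂ = I₁ cos²(53° − 41°) = 0.5 I₀ · cos²(12°) = 0.4784 I₀.
Need I₃/I₀ = 0.12, so cos²(θ − 53°) = 0.12 / 0.4784 = 0.2508.
θ − 53° = arccos(√0.2508) = 59.9°, giving θ ≈ 53 + 59.9 = 112.9°.

θ ≈ 113°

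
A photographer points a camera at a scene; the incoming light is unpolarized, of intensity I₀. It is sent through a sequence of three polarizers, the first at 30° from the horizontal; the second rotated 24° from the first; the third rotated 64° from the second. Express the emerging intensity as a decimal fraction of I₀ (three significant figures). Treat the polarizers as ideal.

≈ 0.0802 I₀

Unpolarized light through the first polarizer → I₁ = ½ I₀, now polarized at 30°.
I₂ = I₁ cos²(24°) = 0.5 · 0.8346 I₀ = 0.4173 I₀.
I₃ = I₂ cos²(64°) = 0.4173 · 0.1922 I₀ = 0.08019 I₀.
Transmitted fraction = 0.08019.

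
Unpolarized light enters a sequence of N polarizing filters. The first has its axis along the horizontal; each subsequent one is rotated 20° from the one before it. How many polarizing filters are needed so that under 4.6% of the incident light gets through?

First polarizer halves the unpolarized light: factor 1/2.
Each further stage multiplies by cos²(20°) = 0.883.
After N polarizers: T = 0.5·0.883^(N−1). Require T < 0.046 ⇒ N−1 > ln(0.046/0.5)/ln(0.883) = 19.18, so N−1 ≥ 20 and N = 21.
Check: N=21 gives T = 0.04153 < 0.046; N=20 gives T = 0.04704.

N = 21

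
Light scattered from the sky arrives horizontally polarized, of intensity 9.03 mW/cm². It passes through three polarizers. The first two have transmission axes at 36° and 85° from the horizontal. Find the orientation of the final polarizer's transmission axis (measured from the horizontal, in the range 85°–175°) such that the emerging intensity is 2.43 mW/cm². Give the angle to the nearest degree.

θ ≈ 97°

By Malus's law, I₁ = I₀ cos²(36° − 0°) = I₀ cos²(36°) = 0.6545 I₀.
I₂ = I₁ cos²(85° − 36°) = 0.6545 I₀ · cos²(49°) = 0.2817 I₀.
Target fraction: 2.43 / 9.03 mW/cm² = 0.2691 of I₀.
Need I₃/I₀ = 0.2691, so cos²(θ − 85°) = 0.2691 / 0.2817 = 0.9553.
θ − 85° = arccos(√0.9553) = 12.2°, giving θ ≈ 85 + 12.2 = 97.2°.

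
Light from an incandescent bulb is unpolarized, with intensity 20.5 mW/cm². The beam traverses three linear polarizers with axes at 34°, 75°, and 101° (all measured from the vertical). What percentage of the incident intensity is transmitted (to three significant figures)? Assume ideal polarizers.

≈ 23.0%

Unpolarized light through the first polarizer → I₁ = 20.5 mW/cm²/2 = 10.25 mW/cm², polarized at 34°.
I₂ = I₁ · cos²(41°) = 10.25 · 0.5696 = 5.838 mW/cm².
I₃ = I₂ · cos²(26°) = 5.838 · 0.8078 = 4.716 mW/cm².
That is 23.01% of the incident intensity.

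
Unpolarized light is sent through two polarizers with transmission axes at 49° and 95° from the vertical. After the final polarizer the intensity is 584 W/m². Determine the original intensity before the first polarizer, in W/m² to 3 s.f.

Unpolarized light through the first polarizer → I₁ = ½ I₀, now polarized at 49°.
I₂ = I₁ cos²(95° − 49°) = 0.5 I₀ · cos²(46°) = 0.2413 I₀.
So 584 W/m² = 0.2413 I₀, giving I₀ = 584/0.2413 = 2420 W/m².

I₀ ≈ 2420 W/m²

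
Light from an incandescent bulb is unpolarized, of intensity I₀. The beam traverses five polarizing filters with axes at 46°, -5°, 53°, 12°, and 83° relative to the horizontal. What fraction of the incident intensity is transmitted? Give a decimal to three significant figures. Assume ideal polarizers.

≈ 0.00336 I₀

Unpolarized light through the first polarizer → I₁ = ½ I₀, now polarized at 46°.
I₂ = I₁ cos²(-5° − 46°) = 0.5 I₀ · cos²(51°) = 0.198 I₀.
I₃ = I₂ cos²(53° + 5°) = 0.198 I₀ · cos²(58°) = 0.05561 I₀.
I₄ = I₃ cos²(12° − 53°) = 0.05561 I₀ · cos²(41°) = 0.03167 I₀.
I₅ = I₄ cos²(83° − 12°) = 0.03167 I₀ · cos²(71°) = 0.003357 I₀.
Transmitted fraction = 0.003357.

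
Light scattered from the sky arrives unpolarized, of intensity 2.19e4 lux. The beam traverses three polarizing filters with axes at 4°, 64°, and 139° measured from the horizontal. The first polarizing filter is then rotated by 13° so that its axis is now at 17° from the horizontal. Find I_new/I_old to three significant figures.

Before rotation:
Unpolarized light through the first polarizer → I₁ = ½ I₀, now polarized at 4°.
I₂ = I₁ cos²(64° − 4°) = 0.5 I₀ · cos²(60°) = 0.125 I₀.
I₃ = I₂ cos²(139° − 64°) = 0.125 I₀ · cos²(75°) = 0.008373 I₀.
After rotation:
Unpolarized light through the first polarizer → I₁ = ½ I₀, now polarized at 17°.
I₂ = I₁ cos²(64° − 17°) = 0.5 I₀ · cos²(47°) = 0.2326 I₀.
I₃ = I₂ cos²(139° − 64°) = 0.2326 I₀ · cos²(75°) = 0.01558 I₀.
Ratio = 0.01558 / 0.008373 = 1.86.

I_new/I_old ≈ 1.86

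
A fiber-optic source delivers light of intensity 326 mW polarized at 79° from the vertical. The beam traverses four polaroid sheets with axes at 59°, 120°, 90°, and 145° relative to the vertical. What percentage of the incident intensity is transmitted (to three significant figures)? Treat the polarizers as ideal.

By Malus's law, I₁ = 326 mW · cos²(20°) = 287.9 mW.
I₂ = I₁ · cos²(61°) = 287.9 · 0.235 = 67.66 mW.
I₃ = I₂ · cos²(30°) = 67.66 · 0.75 = 50.74 mW.
I₄ = I₃ · cos²(55°) = 50.74 · 0.329 = 16.69 mW.
That is 5.121% of the incident intensity.

≈ 5.12%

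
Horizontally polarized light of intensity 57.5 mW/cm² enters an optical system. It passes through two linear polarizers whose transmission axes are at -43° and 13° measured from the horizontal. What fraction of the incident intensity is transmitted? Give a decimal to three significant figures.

I/I₀ ≈ 0.167

By Malus's law, I₁ = 57.5 mW/cm² · cos²(43°) = 30.76 mW/cm².
I₂ = I₁ · cos²(56°) = 30.76 · 0.3127 = 9.617 mW/cm².
Transmitted fraction = 0.1673.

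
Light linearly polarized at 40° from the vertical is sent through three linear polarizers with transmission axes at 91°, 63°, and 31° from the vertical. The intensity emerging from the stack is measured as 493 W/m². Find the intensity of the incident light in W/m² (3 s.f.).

I₀ ≈ 2220 W/m²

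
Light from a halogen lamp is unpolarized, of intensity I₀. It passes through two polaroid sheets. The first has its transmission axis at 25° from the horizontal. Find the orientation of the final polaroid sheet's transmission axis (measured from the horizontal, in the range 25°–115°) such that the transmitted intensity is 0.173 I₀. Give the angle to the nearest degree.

Unpolarized light through the first polarizer → I₁ = ½ I₀, now polarized at 25°.
Need I₂/I₀ = 0.173, so cos²(θ − 25°) = 0.173 / 0.5 = 0.346.
θ − 25° = arccos(√0.346) = 54.0°, giving θ ≈ 25 + 54.0 = 79.0°.

θ ≈ 79°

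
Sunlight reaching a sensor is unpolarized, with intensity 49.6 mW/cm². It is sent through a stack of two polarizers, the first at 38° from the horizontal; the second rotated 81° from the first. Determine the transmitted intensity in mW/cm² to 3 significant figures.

Unpolarized light through the first polarizer → I₁ = 49.6 mW/cm²/2 = 24.8 mW/cm², polarized at 38°.
I₂ = I₁ · cos²(81°) = 24.8 · 0.02447 = 0.6069 mW/cm².

I ≈ 0.607 mW/cm²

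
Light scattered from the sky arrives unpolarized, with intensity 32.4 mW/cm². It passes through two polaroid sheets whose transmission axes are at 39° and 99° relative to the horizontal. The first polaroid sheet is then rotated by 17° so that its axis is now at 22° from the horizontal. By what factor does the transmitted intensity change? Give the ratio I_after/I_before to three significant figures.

I_new/I_old ≈ 0.202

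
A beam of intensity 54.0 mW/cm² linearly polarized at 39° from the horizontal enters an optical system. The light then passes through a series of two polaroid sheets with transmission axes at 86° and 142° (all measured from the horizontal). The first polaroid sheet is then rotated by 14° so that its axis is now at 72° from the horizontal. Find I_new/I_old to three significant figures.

Before rotation:
I₁ = I₀ cos²(86° − 39°) = I₀ cos²(47°) = 0.4651 I₀.
I₂ = I₁ cos²(142° − 86°) = 0.4651 I₀ · cos²(56°) = 0.1454 I₀.
After rotation:
I₁ = I₀ cos²(72° − 39°) = I₀ cos²(33°) = 0.7034 I₀.
I₂ = I₁ cos²(142° − 72°) = 0.7034 I₀ · cos²(70°) = 0.08228 I₀.
Ratio = 0.08228 / 0.1454 = 0.5657.

I_new/I_old ≈ 0.566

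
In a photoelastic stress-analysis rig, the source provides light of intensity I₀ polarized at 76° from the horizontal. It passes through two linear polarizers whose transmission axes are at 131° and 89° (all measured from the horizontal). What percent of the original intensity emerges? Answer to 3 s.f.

≈ 18.2%

By Malus's law, I₁ = I₀ cos²(131° − 76°) = I₀ cos²(55°) = 0.329 I₀.
I₂ = I₁ cos²(89° − 131°) = 0.329 I₀ · cos²(42°) = 0.1817 I₀.
That is 18.17% of the incident intensity.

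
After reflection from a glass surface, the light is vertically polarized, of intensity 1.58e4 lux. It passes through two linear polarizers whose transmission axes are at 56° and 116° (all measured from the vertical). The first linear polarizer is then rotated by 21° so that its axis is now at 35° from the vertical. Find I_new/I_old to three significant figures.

I_new/I_old ≈ 0.210

Before rotation:
I₁ = I₀ cos²(56° − 0°) = I₀ cos²(56°) = 0.3127 I₀.
I₂ = I₁ cos²(116° − 56°) = 0.3127 I₀ · cos²(60°) = 0.07817 I₀.
After rotation:
I₁ = I₀ cos²(35° − 0°) = I₀ cos²(35°) = 0.671 I₀.
I₂ = I₁ cos²(116° − 35°) = 0.671 I₀ · cos²(81°) = 0.01642 I₀.
Ratio = 0.01642 / 0.07817 = 0.2101.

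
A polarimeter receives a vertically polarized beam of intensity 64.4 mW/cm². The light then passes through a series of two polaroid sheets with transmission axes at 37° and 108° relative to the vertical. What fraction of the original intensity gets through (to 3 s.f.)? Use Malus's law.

I/I₀ ≈ 0.0676

By Malus's law, I₁ = 64.4 mW/cm² · cos²(37°) = 41.08 mW/cm².
I₂ = I₁ · cos²(71°) = 41.08 · 0.106 = 4.354 mW/cm².
Transmitted fraction = 0.06761.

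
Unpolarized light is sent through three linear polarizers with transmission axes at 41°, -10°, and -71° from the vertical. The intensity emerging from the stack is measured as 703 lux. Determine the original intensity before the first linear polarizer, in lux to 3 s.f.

I₀ ≈ 1.51e4 lux

Unpolarized light through the first polarizer → I₁ = ½ I₀, now polarized at 41°.
I₂ = I₁ cos²(-10° − 41°) = 0.5 I₀ · cos²(51°) = 0.198 I₀.
I₃ = I₂ cos²(-71° + 10°) = 0.198 I₀ · cos²(61°) = 0.04654 I₀.
So 703 lux = 0.04654 I₀, giving I₀ = 703/0.04654 = 1.51e+04 lux.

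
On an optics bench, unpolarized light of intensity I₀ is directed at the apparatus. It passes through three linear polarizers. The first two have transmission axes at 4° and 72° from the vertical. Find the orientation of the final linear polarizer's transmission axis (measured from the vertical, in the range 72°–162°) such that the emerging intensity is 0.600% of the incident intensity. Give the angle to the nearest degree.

Unpolarized light through the first polarizer → I₁ = ½ I₀, now polarized at 4°.
I₂ = I₁ cos²(72° − 4°) = 0.5 I₀ · cos²(68°) = 0.07017 I₀.
Need I₃/I₀ = 0.006, so cos²(θ − 72°) = 0.006 / 0.07017 = 0.08551.
θ − 72° = arccos(√0.08551) = 73.0°, giving θ ≈ 72 + 73.0 = 145.0°.

θ ≈ 145°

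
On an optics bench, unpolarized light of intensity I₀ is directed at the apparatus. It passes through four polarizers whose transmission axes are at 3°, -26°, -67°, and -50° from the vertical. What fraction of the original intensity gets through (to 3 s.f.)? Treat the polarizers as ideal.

≈ 0.199 I₀

Unpolarized light through the first polarizer → I₁ = ½ I₀, now polarized at 3°.
I₂ = I₁ cos²(-26° − 3°) = 0.5 I₀ · cos²(29°) = 0.3825 I₀.
I₃ = I₂ cos²(-67° + 26°) = 0.3825 I₀ · cos²(41°) = 0.2179 I₀.
I₄ = I₃ cos²(-50° + 67°) = 0.2179 I₀ · cos²(17°) = 0.1992 I₀.
Transmitted fraction = 0.1992.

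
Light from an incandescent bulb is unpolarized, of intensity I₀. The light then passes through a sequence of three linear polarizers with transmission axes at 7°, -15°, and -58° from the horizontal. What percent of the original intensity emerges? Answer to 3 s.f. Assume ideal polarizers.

Unpolarized light through the first polarizer → I₁ = ½ I₀, now polarized at 7°.
I₂ = I₁ cos²(-15° − 7°) = 0.5 I₀ · cos²(22°) = 0.4298 I₀.
I₃ = I₂ cos²(-58° + 15°) = 0.4298 I₀ · cos²(43°) = 0.2299 I₀.
That is 22.99% of the incident intensity.

≈ 23.0%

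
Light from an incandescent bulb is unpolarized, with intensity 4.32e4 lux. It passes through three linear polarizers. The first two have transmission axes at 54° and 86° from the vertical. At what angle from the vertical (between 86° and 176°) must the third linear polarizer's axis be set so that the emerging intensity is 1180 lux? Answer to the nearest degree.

Unpolarized light through the first polarizer → I₁ = ½ I₀, now polarized at 54°.
I₂ = I₁ cos²(86° − 54°) = 0.5 I₀ · cos²(32°) = 0.3596 I₀.
Target fraction: 1180 / 4.32e4 lux = 0.02731 of I₀.
Need I₃/I₀ = 0.02731, so cos²(θ − 86°) = 0.02731 / 0.3596 = 0.07596.
θ − 86° = arccos(√0.07596) = 74.0°, giving θ ≈ 86 + 74.0 = 160.0°.

θ ≈ 160°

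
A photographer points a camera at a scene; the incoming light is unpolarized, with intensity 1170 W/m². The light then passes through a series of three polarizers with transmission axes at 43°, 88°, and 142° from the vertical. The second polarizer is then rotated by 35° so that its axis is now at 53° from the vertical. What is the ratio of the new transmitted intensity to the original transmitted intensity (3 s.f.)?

I_new/I_old ≈ 0.00171

Before rotation:
Unpolarized light through the first polarizer → I₁ = ½ I₀, now polarized at 43°.
I₂ = I₁ cos²(88° − 43°) = 0.5 I₀ · cos²(45°) = 0.25 I₀.
I₃ = I₂ cos²(142° − 88°) = 0.25 I₀ · cos²(54°) = 0.08637 I₀.
After rotation:
Unpolarized light through the first polarizer → I₁ = ½ I₀, now polarized at 43°.
I₂ = I₁ cos²(53° − 43°) = 0.5 I₀ · cos²(10°) = 0.4849 I₀.
I₃ = I₂ cos²(142° − 53°) = 0.4849 I₀ · cos²(89°) = 0.0001477 I₀.
Ratio = 0.0001477 / 0.08637 = 0.00171.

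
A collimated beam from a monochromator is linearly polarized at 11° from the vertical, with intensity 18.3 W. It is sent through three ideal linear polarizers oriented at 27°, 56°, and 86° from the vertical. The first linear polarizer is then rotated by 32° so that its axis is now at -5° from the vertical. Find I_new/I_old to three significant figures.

Before rotation:
I₁ = I₀ cos²(27° − 11°) = I₀ cos²(16°) = 0.924 I₀.
I₂ = I₁ cos²(56° − 27°) = 0.924 I₀ · cos²(29°) = 0.7068 I₀.
I₃ = I₂ cos²(86° − 56°) = 0.7068 I₀ · cos²(30°) = 0.5301 I₀.
After rotation:
I₁ = I₀ cos²(-5° − 11°) = I₀ cos²(16°) = 0.924 I₀.
I₂ = I₁ cos²(56° + 5°) = 0.924 I₀ · cos²(61°) = 0.2172 I₀.
I₃ = I₂ cos²(86° − 56°) = 0.2172 I₀ · cos²(30°) = 0.1629 I₀.
Ratio = 0.1629 / 0.5301 = 0.3073.

I_new/I_old ≈ 0.307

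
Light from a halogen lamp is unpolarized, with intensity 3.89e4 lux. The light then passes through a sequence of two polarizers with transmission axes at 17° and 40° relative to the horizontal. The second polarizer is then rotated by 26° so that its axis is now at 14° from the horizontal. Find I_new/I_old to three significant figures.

Before rotation:
Unpolarized light through the first polarizer → I₁ = ½ I₀, now polarized at 17°.
I₂ = I₁ cos²(40° − 17°) = 0.5 I₀ · cos²(23°) = 0.4237 I₀.
After rotation:
Unpolarized light through the first polarizer → I₁ = ½ I₀, now polarized at 17°.
I₂ = I₁ cos²(14° − 17°) = 0.5 I₀ · cos²(3°) = 0.4986 I₀.
Ratio = 0.4986 / 0.4237 = 1.177.

I_new/I_old ≈ 1.18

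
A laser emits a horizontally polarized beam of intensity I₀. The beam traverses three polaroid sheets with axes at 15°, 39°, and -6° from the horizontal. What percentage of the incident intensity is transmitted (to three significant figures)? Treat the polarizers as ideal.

By Malus's law, I₁ = I₀ cos²(15° − 0°) = I₀ cos²(15°) = 0.933 I₀.
I₂ = I₁ cos²(39° − 15°) = 0.933 I₀ · cos²(24°) = 0.7787 I₀.
I₃ = I₂ cos²(-6° − 39°) = 0.7787 I₀ · cos²(45°) = 0.3893 I₀.
That is 38.93% of the incident intensity.

≈ 38.9%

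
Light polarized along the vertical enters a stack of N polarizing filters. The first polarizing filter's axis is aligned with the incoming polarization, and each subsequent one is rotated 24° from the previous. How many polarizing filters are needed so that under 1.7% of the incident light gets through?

N = 24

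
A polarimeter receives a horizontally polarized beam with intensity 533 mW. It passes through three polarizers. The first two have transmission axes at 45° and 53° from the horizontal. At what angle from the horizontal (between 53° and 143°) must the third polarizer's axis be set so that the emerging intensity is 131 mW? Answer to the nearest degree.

θ ≈ 98°

By Malus's law, I₁ = I₀ cos²(45° − 0°) = I₀ cos²(45°) = 0.5 I₀.
I₂ = I₁ cos²(53° − 45°) = 0.5 I₀ · cos²(8°) = 0.4903 I₀.
Target fraction: 131 / 533 mW = 0.2458 of I₀.
Need I₃/I₀ = 0.2458, so cos²(θ − 53°) = 0.2458 / 0.4903 = 0.5013.
θ − 53° = arccos(√0.5013) = 44.9°, giving θ ≈ 53 + 44.9 = 97.9°.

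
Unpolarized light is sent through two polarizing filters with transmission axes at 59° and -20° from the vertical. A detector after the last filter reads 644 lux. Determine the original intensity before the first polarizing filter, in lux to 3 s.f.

I₀ ≈ 3.54e4 lux

Unpolarized light through the first polarizer → I₁ = ½ I₀, now polarized at 59°.
I₂ = I₁ cos²(-20° − 59°) = 0.5 I₀ · cos²(79°) = 0.0182 I₀.
So 644 lux = 0.0182 I₀, giving I₀ = 644/0.0182 = 3.538e+04 lux.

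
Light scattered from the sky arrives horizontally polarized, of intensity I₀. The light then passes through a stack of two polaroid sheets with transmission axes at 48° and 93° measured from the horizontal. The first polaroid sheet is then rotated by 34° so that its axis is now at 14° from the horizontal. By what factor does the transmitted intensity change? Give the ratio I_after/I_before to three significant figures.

I_new/I_old ≈ 0.153

Before rotation:
By Malus's law, I₁ = I₀ cos²(48° − 0°) = I₀ cos²(48°) = 0.4477 I₀.
I₂ = I₁ cos²(93° − 48°) = 0.4477 I₀ · cos²(45°) = 0.2239 I₀.
After rotation:
I₁ = I₀ cos²(14° − 0°) = I₀ cos²(14°) = 0.9415 I₀.
I₂ = I₁ cos²(93° − 14°) = 0.9415 I₀ · cos²(79°) = 0.03428 I₀.
Ratio = 0.03428 / 0.2239 = 0.1531.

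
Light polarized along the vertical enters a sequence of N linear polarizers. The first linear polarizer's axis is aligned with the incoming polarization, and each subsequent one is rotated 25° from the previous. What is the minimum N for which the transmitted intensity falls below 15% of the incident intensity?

First polarizer is aligned with the polarization: full transmission.
Each further stage multiplies by cos²(25°) = 0.8214.
After N polarizers: T = 0.8214^(N−1). Require T < 0.15 ⇒ N−1 > ln(0.15)/ln(0.8214) = 9.64, so N−1 ≥ 10 and N = 11.
Check: N=11 gives T = 0.1398 < 0.15; N=10 gives T = 0.1702.

N = 11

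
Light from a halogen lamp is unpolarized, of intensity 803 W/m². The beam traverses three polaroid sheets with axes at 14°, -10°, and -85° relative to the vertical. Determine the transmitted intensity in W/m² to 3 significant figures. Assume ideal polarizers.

Unpolarized light through the first polarizer → I₁ = 803 W/m²/2 = 401.5 W/m², polarized at 14°.
I₂ = I₁ · cos²(24°) = 401.5 · 0.8346 = 335.1 W/m².
I₃ = I₂ · cos²(75°) = 335.1 · 0.06699 = 22.45 W/m².

I ≈ 22.4 W/m²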